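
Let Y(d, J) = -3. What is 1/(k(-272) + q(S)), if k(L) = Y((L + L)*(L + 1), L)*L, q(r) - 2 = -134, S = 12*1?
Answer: 1/684 ≈ 0.0014620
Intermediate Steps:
S = 12
q(r) = -132 (q(r) = 2 - 134 = -132)
k(L) = -3*L
1/(k(-272) + q(S)) = 1/(-3*(-272) - 132) = 1/(816 - 132) = 1/684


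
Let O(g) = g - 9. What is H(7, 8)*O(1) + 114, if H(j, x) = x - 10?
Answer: 130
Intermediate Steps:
H(j, x) = -10 + x
O(g) = -9 + g
H(7, 8)*O(1) + 114 = (-10 + 8)*(-9 + 1) + 114 = -2*(-8) + 114 = 16 + 114 = 130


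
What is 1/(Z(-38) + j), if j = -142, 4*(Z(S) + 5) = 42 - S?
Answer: -1/127 ≈ -0.0078740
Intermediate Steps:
Z(S) = 11/2 - S/4 (Z(S) = -5 + (42 - S)/4 = -5 + (21/2 - S/4) = 11/2 - S/4)
1/(Z(-38) + j) = 1/((11/2 - ¼*(-38)) - 142) = 1/((11/2 + 19/2) - 142) = 1/(15 - 142) = 1/(-127) = -1/127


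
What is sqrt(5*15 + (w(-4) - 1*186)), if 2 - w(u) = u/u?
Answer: I*sqrt(110) ≈ 10.488*I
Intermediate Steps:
w(u) = 1 (w(u) = 2 - u/u = 2 - 1*1 = 2 - 1 = 1)
sqrt(5*15 + (w(-4) - 1*186)) = sqrt(5*15 + (1 - 1*186)) = sqrt(75 + (1 - 186)) = sqrt(75 - 185) = sqrt(-110) = I*sqrt(110)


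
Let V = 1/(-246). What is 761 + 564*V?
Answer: 31107/41 ≈ 758.71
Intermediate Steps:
V = -1/246 ≈ -0.0040650
761 + 564*V = 761 + 564*(-1/246) = 761 - 94/41 = 31107/41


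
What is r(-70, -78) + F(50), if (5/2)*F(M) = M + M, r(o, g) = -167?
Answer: -127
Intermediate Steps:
F(M) = 4*M/5 (F(M) = 2*(M + M)/5 = 2*(2*M)/5 = 4*M/5)
r(-70, -78) + F(50) = -167 + (⅘)*50 = -167 + 40 = -127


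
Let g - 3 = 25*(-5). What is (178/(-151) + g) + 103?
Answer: -3047/151 ≈ -20.179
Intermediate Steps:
g = -122 (g = 3 + 25*(-5) = 3 - 125 = -122)
(178/(-151) + g) + 103 = (178/(-151) - 122) + 103 = (178*(-1/151) - 122) + 103 = (-178/151 - 122) + 103 = -18600/151 + 103 = -3047/151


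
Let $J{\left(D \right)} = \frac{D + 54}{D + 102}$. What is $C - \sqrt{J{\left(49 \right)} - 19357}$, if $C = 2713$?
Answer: $2713 - \frac{18 i \sqrt{1362171}}{151} \approx 2713.0 - 139.13 i$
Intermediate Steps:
$J{\left(D \right)} = \frac{54 + D}{102 + D}$
$C - \sqrt{J{\left(49 \right)} - 19357} = 2713 - \sqrt{\frac{54 + 49}{102 + 49} - 19357} = 2713 - \sqrt{\frac{1}{151} \cdot 103 - 19357} = 2713 - \sqrt{\frac{103}{151} - 19357} = 2713 - \sqrt{- \frac{2922804}{151}} = 2713 - \frac{18 i \sqrt{1362171}}{151}$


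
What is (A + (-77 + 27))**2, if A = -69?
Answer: 14161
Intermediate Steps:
(A + (-77 + 27))**2 = (-69 + (-77 + 27))**2 = (-69 - 50)**2 = (-119)**2 = 14161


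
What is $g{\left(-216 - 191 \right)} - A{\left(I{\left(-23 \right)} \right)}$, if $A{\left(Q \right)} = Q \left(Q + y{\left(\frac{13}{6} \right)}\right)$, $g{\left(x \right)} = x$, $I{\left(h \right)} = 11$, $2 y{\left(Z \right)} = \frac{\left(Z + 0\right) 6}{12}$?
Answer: $- \frac{12815}{24} \approx -533.96$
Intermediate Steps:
$y{\left(Z \right)} = \frac{Z}{4}$ ($y{\left(Z \right)} = \frac{\left(Z + 0\right) 6 \cdot \frac{1}{12}}{2} = \frac{Z 6 \cdot \frac{1}{12}}{2} = \frac{6 Z \frac{1}{12}}{2} = \frac{\frac{1}{2} Z}{2} = \frac{Z}{4}$)
$A{\left(Q \right)} = Q \left(\frac{13}{24} + Q\right)$ ($A{\left(Q \right)} = Q \left(Q + \frac{13 \cdot \frac{1}{6}}{4}\right) = Q \left(Q + \frac{1}{4} \cdot \frac{13}{6}\right) = Q \left(Q + \frac{13}{24}\right) = Q \left(\frac{13}{24} + Q\right)$)
$g{\left(-216 - 191 \right)} - A{\left(I{\left(-23 \right)} \right)} = \left(-216 - 191\right) - \frac{1}{24} \cdot 11 \left(13 + 24 \cdot 11\right) = -407 - \frac{1}{24} \cdot 11 \left(13 + 264\right) = -407 - \frac{1}{24} \cdot 11 \cdot 277 = -407 - \frac{3047}{24} = - \frac{12815}{24}$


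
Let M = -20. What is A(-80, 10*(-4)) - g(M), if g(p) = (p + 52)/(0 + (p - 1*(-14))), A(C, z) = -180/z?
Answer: 59/6 ≈ 9.8333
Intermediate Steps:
g(p) = (52 + p)/(14 + p) (g(p) = (52 + p)/(0 + (p + 14)) = (52 + p)/(0 + (14 + p)) = (52 + p)/(14 + p))
A(-80, 10*(-4)) - g(M) = -180/(10*(-4)) - (52 - 20)/(14 - 20) = -180/(-40) - 32/(-6) = -180*(-1/40) - (-1)*32/6 = 9/2 - 1*(-16/3) = 9/2 + 16/3 = 59/6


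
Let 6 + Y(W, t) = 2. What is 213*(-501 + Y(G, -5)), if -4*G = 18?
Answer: -107565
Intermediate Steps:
G = -9/2 (G = -¼*18 = -9/2 ≈ -4.5000)
Y(W, t) = -4 (Y(W, t) = -6 + 2 = -4)
213*(-501 + Y(G, -5)) = 213*(-501 - 4) = 213*(-505) = -107565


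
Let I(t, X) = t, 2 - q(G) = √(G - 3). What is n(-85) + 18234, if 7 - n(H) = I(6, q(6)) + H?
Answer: 18320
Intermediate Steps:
q(G) = 2 - √(-3 + G) (q(G) = 2 - √(G - 3) = 2 - √(-3 + G))
n(H) = 1 - H (n(H) = 7 - (6 + H) = 7 + (-6 - H) = 1 - H)
n(-85) + 18234 = (1 - 1*(-85)) + 18234 = (1 + 85) + 18234 = 86 + 18234 = 18320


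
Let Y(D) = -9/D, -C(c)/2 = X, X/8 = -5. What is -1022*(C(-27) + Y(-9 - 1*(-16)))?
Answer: -80446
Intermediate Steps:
X = -40 (X = 8*(-5) = -40)
C(c) = 80 (C(c) = -2*(-40) = 80)
-1022*(C(-27) + Y(-9 - 1*(-16))) = -1022*(80 - 9/(-9 - 1*(-16))) = -1022*(80 - 9/(-9 + 16)) = -1022*(80 - 9/7) = -1022*551/7 = -80446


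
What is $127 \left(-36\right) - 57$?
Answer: $-4629$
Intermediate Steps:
$127 \left(-36\right) - 57 = -4572 - 57 = -4629$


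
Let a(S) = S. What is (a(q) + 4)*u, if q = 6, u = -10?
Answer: -100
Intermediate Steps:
(a(q) + 4)*u = (6 + 4)*(-10) = 10*(-10) = -100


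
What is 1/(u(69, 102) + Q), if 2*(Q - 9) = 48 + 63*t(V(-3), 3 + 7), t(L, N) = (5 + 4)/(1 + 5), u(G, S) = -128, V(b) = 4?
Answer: -4/191 ≈ -0.020942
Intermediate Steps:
t(L, N) = 3/2 (t(L, N) = 9/6 = 9*(1/6) = 3/2)
Q = 321/4 (Q = 9 + (48 + 63*(3/2))/2 = 9 + (48 + 189/2)/2 = 9 + (1/2)*(285/2) = 9 + 285/4 = 321/4 ≈ 80.250)
1/(u(69, 102) + Q) = 1/(-128 + 321/4) = 1/(-191/4) = -4/191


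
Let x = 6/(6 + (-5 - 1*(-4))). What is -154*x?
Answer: -924/5 ≈ -184.80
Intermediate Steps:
x = 6/5 (x = 6/(6 + (-5 + 4)) = 6/(6 - 1) = 6/5 ≈ 1.2000)
-154*x = -154*6/5 = -924/5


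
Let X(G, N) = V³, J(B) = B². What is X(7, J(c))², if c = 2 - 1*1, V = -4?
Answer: 4096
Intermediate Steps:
c = 1 (c = 2 - 1 = 1)
X(G, N) = -64 (X(G, N) = (-4)³ = -64)
X(7, J(c))² = (-64)² = 4096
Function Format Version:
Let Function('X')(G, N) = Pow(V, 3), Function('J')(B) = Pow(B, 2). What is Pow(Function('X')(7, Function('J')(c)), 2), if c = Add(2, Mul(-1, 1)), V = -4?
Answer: 4096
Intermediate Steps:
c = 1 (c = Add(2, -1) = 1)
Function('X')(G, N) = -64 (Function('X')(G, N) = Pow(-4, 3) = -64)
Pow(Function('X')(7, Function('J')(c)), 2) = Pow(-64, 2) = 4096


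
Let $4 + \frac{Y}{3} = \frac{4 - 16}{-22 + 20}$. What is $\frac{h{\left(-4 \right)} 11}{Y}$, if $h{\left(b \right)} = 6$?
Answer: $11$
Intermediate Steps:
$Y = 6$ ($Y = -12 + 3 \frac{4 - 16}{-22 + 20} = -12 + 3 \left(- \frac{12}{-2}\right) = -12 + 3 \left(\left(-12\right) \left(- \frac{1}{2}\right)\right) = -12 + 3 \cdot 6 = -12 + 18 = 6$)
$\frac{h{\left(-4 \right)} 11}{Y} = \frac{6 \cdot 11}{6} = 66 \cdot \frac{1}{6} = 11$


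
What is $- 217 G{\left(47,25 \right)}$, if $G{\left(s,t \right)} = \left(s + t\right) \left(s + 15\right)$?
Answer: $-968688$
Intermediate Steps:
$G{\left(s,t \right)} = \left(15 + s\right) \left(s + t\right)$ ($G{\left(s,t \right)} = \left(s + t\right) \left(15 + s\right) = \left(15 + s\right) \left(s + t\right)$)
$- 217 G{\left(47,25 \right)} = - 217 \left(47^{2} + 15 \cdot 47 + 15 \cdot 25 + 47 \cdot 25\right) = - 217 \left(2209 + 705 + 375 + 1175\right) = \left(-217\right) 4464 = -968688$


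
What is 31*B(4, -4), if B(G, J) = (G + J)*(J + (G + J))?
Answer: 0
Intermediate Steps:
B(G, J) = (G + J)*(G + 2*J)
31*B(4, -4) = 31*(4**2 + 2*(-4)**2 + 3*4*(-4)) = 31*(16 + 2*16 - 48) = 31*(16 + 32 - 48) = 31*0 = 0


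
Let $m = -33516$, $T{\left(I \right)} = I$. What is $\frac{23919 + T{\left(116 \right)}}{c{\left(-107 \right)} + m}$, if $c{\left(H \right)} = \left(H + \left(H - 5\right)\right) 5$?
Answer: $- \frac{24035}{34611} \approx -0.69443$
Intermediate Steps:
$c{\left(H \right)} = -25 + 10 H$ ($c{\left(H \right)} = \left(H + \left(-5 + H\right)\right) 5 = \left(-5 + 2 H\right) 5 = -25 + 10 H$)
$\frac{23919 + T{\left(116 \right)}}{c{\left(-107 \right)} + m} = \frac{23919 + 116}{\left(-25 + 10 \left(-107\right)\right) - 33516} = \frac{24035}{\left(-25 - 1070\right) - 33516} = \frac{24035}{-1095 - 33516} = \frac{24035}{-34611} = 24035 \left(- \frac{1}{34611}\right) = - \frac{24035}{34611}$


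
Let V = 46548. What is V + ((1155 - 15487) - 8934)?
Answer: 23282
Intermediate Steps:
V + ((1155 - 15487) - 8934) = 46548 + ((1155 - 15487) - 8934) = 46548 + (-14332 - 8934) = 46548 - 23266 = 23282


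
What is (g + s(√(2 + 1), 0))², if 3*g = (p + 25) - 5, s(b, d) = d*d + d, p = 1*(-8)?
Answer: 16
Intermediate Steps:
p = -8
s(b, d) = d + d² (s(b, d) = d² + d = d + d²)
g = 4 (g = ((-8 + 25) - 5)/3 = (17 - 5)/3 = (⅓)*12 = 4)
(g + s(√(2 + 1), 0))² = (4 + 0*(1 + 0))² = (4 + 0*1)² = (4 + 0)² = 4² = 16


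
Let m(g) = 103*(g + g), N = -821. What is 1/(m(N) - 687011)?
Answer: -1/856137 ≈ -1.1680e-6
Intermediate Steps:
m(g) = 206*g (m(g) = 103*(2*g) = 206*g)
1/(m(N) - 687011) = 1/(206*(-821) - 687011) = 1/(-169126 - 687011) = 1/(-856137) = -1/856137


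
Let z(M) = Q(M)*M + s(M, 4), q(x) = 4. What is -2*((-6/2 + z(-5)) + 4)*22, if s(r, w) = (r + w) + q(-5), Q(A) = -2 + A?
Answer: -1716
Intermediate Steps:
s(r, w) = 4 + r + w (s(r, w) = (r + w) + 4 = 4 + r + w)
z(M) = 8 + M + M*(-2 + M) (z(M) = (-2 + M)*M + (4 + M + 4) = M*(-2 + M) + (8 + M) = 8 + M + M*(-2 + M))
-2*((-6/2 + z(-5)) + 4)*22 = -2*((-6/2 + (8 + (-5)² - 1*(-5))) + 4)*22 = -2*((-6*½ + (8 + 25 + 5)) + 4)*22 = -2*((-3 + 38) + 4)*22 = -2*(35 + 4)*22 = -2*39*22 = -78*22 = -1716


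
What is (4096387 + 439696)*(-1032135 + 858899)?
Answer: -785812874588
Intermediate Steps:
(4096387 + 439696)*(-1032135 + 858899) = 4536083*(-173236) = -785812874588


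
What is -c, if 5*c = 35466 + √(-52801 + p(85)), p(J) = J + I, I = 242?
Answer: -35466/5 - I*√52474/5 ≈ -7093.2 - 45.814*I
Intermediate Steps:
p(J) = 242 + J (p(J) = J + 242 = 242 + J)
c = 35466/5 + I*√52474/5 (c = (35466 + √(-52801 + (242 + 85)))/5 = (35466 + √(-52801 + 327))/5 = (35466 + √(-52474))/5 = (35466 + I*√52474)/5 = 35466/5 + I*√52474/5 ≈ 7093.2 + 45.814*I)
-c = -(35466/5 + I*√52474/5) = -35466/5 - I*√52474/5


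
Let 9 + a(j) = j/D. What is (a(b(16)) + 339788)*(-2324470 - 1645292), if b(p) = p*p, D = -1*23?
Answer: -31022344280682/23 ≈ -1.3488e+12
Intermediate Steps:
D = -23
b(p) = p²
a(j) = -9 - j/23 (a(j) = -9 + j/(-23) = -9 + j*(-1/23) = -9 - j/23)
(a(b(16)) + 339788)*(-2324470 - 1645292) = ((-9 - 1/23*16²) + 339788)*(-2324470 - 1645292) = ((-9 - 1/23*256) + 339788)*(-3969762) = ((-9 - 256/23) + 339788)*(-3969762) = (-463/23 + 339788)*(-3969762) = (7814661/23)*(-3969762) = -31022344280682/23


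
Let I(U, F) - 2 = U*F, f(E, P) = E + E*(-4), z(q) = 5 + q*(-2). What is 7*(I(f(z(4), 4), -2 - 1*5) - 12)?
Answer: -511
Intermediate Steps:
z(q) = 5 - 2*q
f(E, P) = -3*E (f(E, P) = E - 4*E = -3*E)
I(U, F) = 2 + F*U (I(U, F) = 2 + U*F = 2 + F*U)
7*(I(f(z(4), 4), -2 - 1*5) - 12) = 7*((2 + (-2 - 1*5)*(-3*(5 - 2*4))) - 12) = 7*((2 + (-2 - 5)*(-3*(5 - 8))) - 12) = 7*((2 - (-21)*(-3)) - 12) = 7*((2 - 7*9) - 12) = 7*((2 - 63) - 12) = 7*(-61 - 12) = 7*(-73) = -511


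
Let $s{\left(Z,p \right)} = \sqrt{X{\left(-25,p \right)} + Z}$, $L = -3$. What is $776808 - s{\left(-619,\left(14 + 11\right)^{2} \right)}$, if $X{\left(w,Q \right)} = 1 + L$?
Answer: $776808 - 3 i \sqrt{69} \approx 7.7681 \cdot 10^{5} - 24.92 i$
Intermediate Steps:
$X{\left(w,Q \right)} = -2$ ($X{\left(w,Q \right)} = 1 - 3 = -2$)
$s{\left(Z,p \right)} = \sqrt{-2 + Z}$
$776808 - s{\left(-619,\left(14 + 11\right)^{2} \right)} = 776808 - \sqrt{-2 - 619} = 776808 - \sqrt{-621} = 776808 - 3 i \sqrt{69}$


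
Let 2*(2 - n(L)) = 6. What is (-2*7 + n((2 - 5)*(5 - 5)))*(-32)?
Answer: 480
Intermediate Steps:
n(L) = -1 (n(L) = 2 - 1/2*6 = 2 - 3 = -1)
(-2*7 + n((2 - 5)*(5 - 5)))*(-32) = (-2*7 - 1)*(-32) = (-14 - 1)*(-32) = -15*(-32) = 480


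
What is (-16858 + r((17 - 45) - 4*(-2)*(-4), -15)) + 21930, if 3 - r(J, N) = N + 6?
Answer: 5084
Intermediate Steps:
r(J, N) = -3 - N (r(J, N) = 3 - (N + 6) = 3 - (6 + N) = 3 + (-6 - N) = -3 - N)
(-16858 + r((17 - 45) - 4*(-2)*(-4), -15)) + 21930 = (-16858 + (-3 - 1*(-15))) + 21930 = (-16858 + (-3 + 15)) + 21930 = (-16858 + 12) + 21930 = -16846 + 21930 = 5084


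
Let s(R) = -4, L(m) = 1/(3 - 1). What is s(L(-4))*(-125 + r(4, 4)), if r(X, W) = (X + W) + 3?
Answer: 456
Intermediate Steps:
L(m) = 1/2
r(X, W) = 3 + W + X (r(X, W) = (W + X) + 3 = 3 + W + X)
s(L(-4))*(-125 + r(4, 4)) = -4*(-125 + (3 + 4 + 4)) = -4*(-125 + 11) = -4*(-114) = 456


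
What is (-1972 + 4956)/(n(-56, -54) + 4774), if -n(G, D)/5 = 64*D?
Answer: 1492/11027 ≈ 0.13530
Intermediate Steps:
n(G, D) = -320*D
(-1972 + 4956)/(n(-56, -54) + 4774) = (-1972 + 4956)/(-320*(-54) + 4774) = 2984/(17280 + 4774) = 2984/22054 = 2984*(1/22054) = 1492/11027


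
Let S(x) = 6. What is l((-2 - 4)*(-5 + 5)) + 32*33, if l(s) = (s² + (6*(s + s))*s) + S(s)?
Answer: 1062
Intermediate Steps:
l(s) = 6 + 13*s² (l(s) = (s² + (6*(s + s))*s) + 6 = (s² + (6*(2*s))*s) + 6 = (s² + (12*s)*s) + 6 = (s² + 12*s²) + 6 = 13*s² + 6 = 6 + 13*s²)
l((-2 - 4)*(-5 + 5)) + 32*33 = (6 + 13*((-2 - 4)*(-5 + 5))²) + 32*33 = (6 + 13*(-6*0)²) + 1056 = (6 + 13*0²) + 1056 = (6 + 13*0) + 1056 = (6 + 0) + 1056 = 6 + 1056 = 1062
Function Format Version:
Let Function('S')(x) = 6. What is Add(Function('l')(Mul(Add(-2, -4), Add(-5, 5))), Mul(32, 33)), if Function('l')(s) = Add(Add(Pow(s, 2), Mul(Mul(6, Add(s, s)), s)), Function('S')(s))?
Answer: 1062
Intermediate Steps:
Function('l')(s) = Add(6, Mul(13, Pow(s, 2))) (Function('l')(s) = Add(Add(Pow(s, 2), Mul(Mul(6, Add(s, s)), s)), 6) = Add(Add(Pow(s, 2), Mul(Mul(6, Mul(2, s)), s)), 6) = Add(Add(Pow(s, 2), Mul(Mul(12, s), s)), 6) = Add(Add(Pow(s, 2), Mul(12, Pow(s, 2))), 6) = Add(Mul(13, Pow(s, 2)), 6) = Add(6, Mul(13, Pow(s, 2))))
Add(Function('l')(Mul(Add(-2, -4), Add(-5, 5))), Mul(32, 33)) = Add(Add(6, Mul(13, Pow(Mul(Add(-2, -4), Add(-5, 5)), 2))), Mul(32, 33)) = Add(Add(6, Mul(13, Pow(Mul(-6, 0), 2))), 1056) = Add(Add(6, Mul(13, Pow(0, 2))), 1056) = Add(Add(6, Mul(13, 0)), 1056) = Add(Add(6, 0), 1056) = Add(6, 1056) = 1062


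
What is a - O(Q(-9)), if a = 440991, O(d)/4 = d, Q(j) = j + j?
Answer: 441063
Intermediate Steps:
Q(j) = 2*j
O(d) = 4*d
a - O(Q(-9)) = 440991 - 4*2*(-9) = 440991 - 4*(-18) = 440991 - 1*(-72) = 440991 + 72 = 441063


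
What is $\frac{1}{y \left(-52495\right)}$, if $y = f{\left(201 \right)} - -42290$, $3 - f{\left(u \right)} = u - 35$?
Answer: $- \frac{1}{2211456865} \approx -4.5219 \cdot 10^{-10}$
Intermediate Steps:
$f{\left(u \right)} = 38 - u$ ($f{\left(u \right)} = 3 - \left(u - 35\right) = 3 - \left(-35 + u\right) = 38 - u$)
$y = 42127$ ($y = \left(38 - 201\right) - -42290 = \left(38 - 201\right) + 42290 = -163 + 42290 = 42127$)
$\frac{1}{y \left(-52495\right)} = \frac{1}{42127 \left(-52495\right)} = \frac{1}{42127} \left(- \frac{1}{52495}\right) = - \frac{1}{2211456865}$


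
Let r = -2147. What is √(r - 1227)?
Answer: I*√3374 ≈ 58.086*I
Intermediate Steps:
√(r - 1227) = √(-2147 - 1227) = √(-3374) = I*√3374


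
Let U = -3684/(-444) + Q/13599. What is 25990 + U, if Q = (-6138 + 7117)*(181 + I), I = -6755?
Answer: 12843251261/503163 ≈ 25525.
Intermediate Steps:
Q = -6435946 (Q = (-6138 + 7117)*(181 - 6755) = 979*(-6574) = -6435946)
U = -233955109/503163 (U = -3684/(-444) - 6435946/13599 = -3684*(-1/444) - 6435946*1/13599 = 307/37 - 6435946/13599 = -233955109/503163 ≈ -464.97)
25990 + U = 25990 - 233955109/503163 = 12843251261/503163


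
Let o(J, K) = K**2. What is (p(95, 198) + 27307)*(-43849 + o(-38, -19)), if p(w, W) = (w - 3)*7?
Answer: -1215533088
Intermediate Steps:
p(w, W) = -21 + 7*w (p(w, W) = (-3 + w)*7 = -21 + 7*w)
(p(95, 198) + 27307)*(-43849 + o(-38, -19)) = ((-21 + 7*95) + 27307)*(-43849 + (-19)**2) = ((-21 + 665) + 27307)*(-43849 + 361) = (644 + 27307)*(-43488) = 27951*(-43488) = -1215533088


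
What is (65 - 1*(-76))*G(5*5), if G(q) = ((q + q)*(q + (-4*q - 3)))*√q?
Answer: -2749500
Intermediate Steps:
G(q) = 2*q^(3/2)*(-3 - 3*q) (G(q) = ((2*q)*(q + (-3 - 4*q)))*√q = ((2*q)*(-3 - 3*q))*√q = (2*q*(-3 - 3*q))*√q = 2*q^(3/2)*(-3 - 3*q))
(65 - 1*(-76))*G(5*5) = (65 - 1*(-76))*(6*(5*5)^(3/2)*(-1 - 5*5)) = (65 + 76)*(6*25^(3/2)*(-1 - 1*25)) = 141*(6*125*(-1 - 25)) = 141*(6*125*(-26)) = 141*(-19500) = -2749500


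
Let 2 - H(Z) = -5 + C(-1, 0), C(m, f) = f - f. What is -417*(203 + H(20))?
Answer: -87570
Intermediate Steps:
C(m, f) = 0
H(Z) = 7 (H(Z) = 2 - (-5 + 0) = 2 - 1*(-5) = 2 + 5 = 7)
-417*(203 + H(20)) = -417*(203 + 7) = -417*210 = -87570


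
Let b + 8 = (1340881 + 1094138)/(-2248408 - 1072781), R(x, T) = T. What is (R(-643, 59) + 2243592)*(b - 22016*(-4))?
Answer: 218717219834598605/1107063 ≈ 1.9757e+11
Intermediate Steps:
b = -9668177/1107063 (b = -8 + (1340881 + 1094138)/(-2248408 - 1072781) = -8 + 2435019/(-3321189) = -8 + 2435019*(-1/3321189) = -8 - 811673/1107063 = -9668177/1107063 ≈ -8.7332)
(R(-643, 59) + 2243592)*(b - 22016*(-4)) = (59 + 2243592)*(-9668177/1107063 - 22016*(-4)) = 2243651*(-9668177/1107063 + 88064) = 2243651*(97482727855/1107063) = 218717219834598605/1107063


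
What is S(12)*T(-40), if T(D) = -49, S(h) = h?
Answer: -588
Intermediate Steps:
S(12)*T(-40) = 12*(-49) = -588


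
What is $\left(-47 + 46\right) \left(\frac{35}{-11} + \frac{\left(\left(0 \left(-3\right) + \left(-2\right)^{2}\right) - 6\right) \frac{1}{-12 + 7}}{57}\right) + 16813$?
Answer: $\frac{52718708}{3135} \approx 16816.0$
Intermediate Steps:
$\left(-47 + 46\right) \left(\frac{35}{-11} + \frac{\left(\left(0 \left(-3\right) + \left(-2\right)^{2}\right) - 6\right) \frac{1}{-12 + 7}}{57}\right) + 16813 = - (35 \left(- \frac{1}{11}\right) + \frac{\left(0 + 4\right) - 6}{-5} \cdot \frac{1}{57}) + 16813 = - (- \frac{35}{11} + \left(4 - 6\right) \left(- \frac{1}{5}\right) \frac{1}{57}) + 16813 = - (- \frac{35}{11} + \left(-2\right) \left(- \frac{1}{5}\right) \frac{1}{57}) + 16813 = - (- \frac{35}{11} + \frac{2}{5} \cdot \frac{1}{57}) + 16813 = - (- \frac{35}{11} + \frac{2}{285}) + 16813 = \left(-1\right) \left(- \frac{9953}{3135}\right) + 16813 = \frac{9953}{3135} + 16813 = \frac{52718708}{3135}$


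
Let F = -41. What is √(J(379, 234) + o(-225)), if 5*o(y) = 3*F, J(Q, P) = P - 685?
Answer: I*√11890/5 ≈ 21.808*I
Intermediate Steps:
J(Q, P) = -685 + P
o(y) = -123/5 (o(y) = (3*(-41))/5 = (⅕)*(-123) = -123/5)
√(J(379, 234) + o(-225)) = √((-685 + 234) - 123/5) = √(-451 - 123/5) = √(-2378/5) = I*√11890/5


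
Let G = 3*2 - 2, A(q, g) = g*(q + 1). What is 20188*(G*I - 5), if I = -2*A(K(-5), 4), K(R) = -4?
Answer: 1837108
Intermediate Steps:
A(q, g) = g*(1 + q)
G = 4 (G = 6 - 2 = 4)
I = 24 (I = -8*(1 - 4) = -8*(-3) = -2*(-12) = 24)
20188*(G*I - 5) = 20188*(4*24 - 5) = 20188*(96 - 5) = 20188*91 = 1837108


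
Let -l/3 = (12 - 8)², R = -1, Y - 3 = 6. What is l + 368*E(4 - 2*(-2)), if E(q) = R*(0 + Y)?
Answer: -3360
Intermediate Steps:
Y = 9 (Y = 3 + 6 = 9)
E(q) = -9 (E(q) = -(0 + 9) = -1*9 = -9)
l = -48 (l = -3*(12 - 8)² = -3*4² = -3*16 = -48)
l + 368*E(4 - 2*(-2)) = -48 + 368*(-9) = -48 - 3312 = -3360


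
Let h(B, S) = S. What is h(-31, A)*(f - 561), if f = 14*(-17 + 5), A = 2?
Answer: -1458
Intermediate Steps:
f = -168 (f = 14*(-12) = -168)
h(-31, A)*(f - 561) = 2*(-168 - 561) = 2*(-729) = -1458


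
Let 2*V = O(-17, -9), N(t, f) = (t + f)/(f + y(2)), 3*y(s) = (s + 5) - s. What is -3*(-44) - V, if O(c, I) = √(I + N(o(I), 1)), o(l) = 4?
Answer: 132 - I*√114/8 ≈ 132.0 - 1.3346*I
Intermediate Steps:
y(s) = 5/3 (y(s) = ((s + 5) - s)/3 = ((5 + s) - s)/3 = (⅓)*5 = 5/3)
N(t, f) = (f + t)/(5/3 + f) (N(t, f) = (t + f)/(f + 5/3) = (f + t)/(5/3 + f))
O(c, I) = √(15/8 + I) (O(c, I) = √(I + 3*(1 + 4)/(5 + 3*1)) = √(I + 3*5/(5 + 3)) = √(I + 3*5/8) = √(I + 3*(⅛)*5) = √(I + 15/8) = √(15/8 + I))
V = I*√114/8 (V = (√(30 + 16*(-9))/4)/2 = (√(30 - 144)/4)/2 = (√(-114)/4)/2 = ((I*√114)/4)/2 = (I*√114/4)/2 = I*√114/8 ≈ 1.3346*I)
-3*(-44) - V = -3*(-44) - I*√114/8 = 132 - I*√114/8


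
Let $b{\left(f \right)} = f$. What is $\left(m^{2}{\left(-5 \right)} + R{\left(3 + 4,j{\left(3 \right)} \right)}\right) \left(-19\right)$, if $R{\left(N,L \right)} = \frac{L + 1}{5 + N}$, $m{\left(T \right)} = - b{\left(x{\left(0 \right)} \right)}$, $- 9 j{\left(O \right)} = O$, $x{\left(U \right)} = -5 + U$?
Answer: $- \frac{8569}{18} \approx -476.06$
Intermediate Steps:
$j{\left(O \right)} = - \frac{O}{9}$
$m{\left(T \right)} = 5$ ($m{\left(T \right)} = - (-5 + 0) = \left(-1\right) \left(-5\right) = 5$)
$R{\left(N,L \right)} = \frac{1 + L}{5 + N}$
$\left(m^{2}{\left(-5 \right)} + R{\left(3 + 4,j{\left(3 \right)} \right)}\right) \left(-19\right) = \left(5^{2} + \frac{1 - \frac{1}{3}}{5 + \left(3 + 4\right)}\right) \left(-19\right) = \left(25 + \frac{1 - \frac{1}{3}}{5 + 7}\right) \left(-19\right) = \left(25 + \frac{1}{12} \cdot \frac{2}{3}\right) \left(-19\right) = \left(25 + \frac{1}{18}\right) \left(-19\right) = \frac{451}{18} \left(-19\right) = - \frac{8569}{18}$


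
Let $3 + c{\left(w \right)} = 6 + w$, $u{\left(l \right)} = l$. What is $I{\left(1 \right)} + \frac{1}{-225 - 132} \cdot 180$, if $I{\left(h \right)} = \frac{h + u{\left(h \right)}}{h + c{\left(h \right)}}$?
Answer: $- \frac{62}{595} \approx -0.1042$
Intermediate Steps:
$c{\left(w \right)} = 3 + w$ ($c{\left(w \right)} = -3 + \left(6 + w\right) = 3 + w$)
$I{\left(h \right)} = \frac{2 h}{3 + 2 h}$ ($I{\left(h \right)} = \frac{h + h}{h + \left(3 + h\right)} = \frac{2 h}{3 + 2 h}$)
$I{\left(1 \right)} + \frac{1}{-225 - 132} \cdot 180 = 2 \cdot 1 \frac{1}{3 + 2 \cdot 1} + \frac{1}{-225 - 132} \cdot 180 = 2 \cdot 1 \frac{1}{3 + 2} + \frac{1}{-357} \cdot 180 = 2 \cdot 1 \cdot \frac{1}{5} - \frac{60}{119} = \frac{2}{5} - \frac{60}{119} = - \frac{62}{595}$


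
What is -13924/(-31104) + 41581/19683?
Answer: 1612553/629856 ≈ 2.5602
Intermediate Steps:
-13924/(-31104) + 41581/19683 = -13924*(-1/31104) + 41581*(1/19683) = 3481/7776 + 41581/19683 = 1612553/629856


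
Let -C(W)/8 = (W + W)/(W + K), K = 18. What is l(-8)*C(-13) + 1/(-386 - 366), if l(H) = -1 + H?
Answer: -1407749/3760 ≈ -374.40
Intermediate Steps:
C(W) = -16*W/(18 + W) (C(W) = -8*(W + W)/(W + 18) = -8*2*W/(18 + W) = -16*W/(18 + W))
l(-8)*C(-13) + 1/(-386 - 366) = (-1 - 8)*(-16*(-13)/(18 - 13)) + 1/(-386 - 366) = -(-144)*(-13)/5 + 1/(-752) = -(-144)*(-13)/5 - 1/752 = -9*208/5 - 1/752 = -1872/5 - 1/752 = -1407749/3760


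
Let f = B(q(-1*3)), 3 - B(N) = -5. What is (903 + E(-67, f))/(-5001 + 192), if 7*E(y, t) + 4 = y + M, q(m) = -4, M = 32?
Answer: -2094/11221 ≈ -0.18661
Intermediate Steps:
B(N) = 8 (B(N) = 3 - 1*(-5) = 3 + 5 = 8)
f = 8
E(y, t) = 4 + y/7 (E(y, t) = -4/7 + (y + 32)/7 = -4/7 + (32 + y)/7 = -4/7 + (32/7 + y/7) = 4 + y/7)
(903 + E(-67, f))/(-5001 + 192) = (903 + (4 + (⅐)*(-67)))/(-5001 + 192) = (903 + (4 - 67/7))/(-4809) = (903 - 39/7)*(-1/4809) = (6282/7)*(-1/4809) = -2094/11221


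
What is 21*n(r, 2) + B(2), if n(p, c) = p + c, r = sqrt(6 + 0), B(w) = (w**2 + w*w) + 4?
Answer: 54 + 21*sqrt(6) ≈ 105.44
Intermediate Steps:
B(w) = 4 + 2*w**2 (B(w) = (w**2 + w**2) + 4 = 2*w**2 + 4 = 4 + 2*w**2)
r = sqrt(6) ≈ 2.4495
n(p, c) = c + p
21*n(r, 2) + B(2) = 21*(2 + sqrt(6)) + (4 + 2*2**2) = (42 + 21*sqrt(6)) + (4 + 2*4) = (42 + 21*sqrt(6)) + (4 + 8) = (42 + 21*sqrt(6)) + 12 = 54 + 21*sqrt(6)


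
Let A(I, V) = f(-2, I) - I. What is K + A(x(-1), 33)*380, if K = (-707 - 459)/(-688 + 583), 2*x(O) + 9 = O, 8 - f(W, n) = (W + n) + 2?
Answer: 719366/105 ≈ 6851.1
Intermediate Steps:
f(W, n) = 6 - W - n (f(W, n) = 8 - ((W + n) + 2) = 8 - (2 + W + n) = 8 + (-2 - W - n) = 6 - W - n)
x(O) = -9/2 + O/2
A(I, V) = 8 - 2*I (A(I, V) = (6 - 1*(-2) - I) - I = (6 + 2 - I) - I = (8 - I) - I = 8 - 2*I)
K = 1166/105 (K = -1166/(-105) = -1166*(-1/105) = 1166/105 ≈ 11.105)
K + A(x(-1), 33)*380 = 1166/105 + (8 - 2*(-9/2 + (½)*(-1)))*380 = 1166/105 + (8 - 2*(-9/2 - ½))*380 = 1166/105 + (8 - 2*(-5))*380 = 1166/105 + (8 + 10)*380 = 1166/105 + 18*380 = 1166/105 + 6840 = 719366/105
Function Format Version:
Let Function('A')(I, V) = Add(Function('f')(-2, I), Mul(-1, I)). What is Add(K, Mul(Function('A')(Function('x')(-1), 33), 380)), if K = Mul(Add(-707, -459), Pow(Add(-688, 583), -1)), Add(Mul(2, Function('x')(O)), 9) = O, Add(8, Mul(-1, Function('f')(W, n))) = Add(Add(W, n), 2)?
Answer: Rational(719366, 105) ≈ 6851.1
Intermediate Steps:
Function('f')(W, n) = Add(6, Mul(-1, W), Mul(-1, n)) (Function('f')(W, n) = Add(8, Mul(-1, Add(Add(W, n), 2))) = Add(8, Mul(-1, Add(2, W, n))) = Add(8, Add(-2, Mul(-1, W), Mul(-1, n))) = Add(6, Mul(-1, W), Mul(-1, n)))
Function('x')(O) = Add(Rational(-9, 2), Mul(Rational(1, 2), O))
Function('A')(I, V) = Add(8, Mul(-2, I)) (Function('A')(I, V) = Add(Add(6, Mul(-1, -2), Mul(-1, I)), Mul(-1, I)) = Add(Add(6, 2, Mul(-1, I)), Mul(-1, I)) = Add(Add(8, Mul(-1, I)), Mul(-1, I)) = Add(8, Mul(-2, I)))
K = Rational(1166, 105) (K = Mul(-1166, Pow(-105, -1)) = Mul(-1166, Rational(-1, 105)) = Rational(1166, 105) ≈ 11.105)
Add(K, Mul(Function('A')(Function('x')(-1), 33), 380)) = Add(Rational(1166, 105), Mul(Add(8, Mul(-2, Add(Rational(-9, 2), Mul(Rational(1, 2), -1)))), 380)) = Add(Rational(1166, 105), Mul(Add(8, Mul(-2, Add(Rational(-9, 2), Rational(-1, 2)))), 380)) = Add(Rational(1166, 105), Mul(Add(8, Mul(-2, -5)), 380)) = Add(Rational(1166, 105), Mul(Add(8, 10), 380)) = Add(Rational(1166, 105), Mul(18, 380)) = Add(Rational(1166, 105), 6840) = Rational(719366, 105)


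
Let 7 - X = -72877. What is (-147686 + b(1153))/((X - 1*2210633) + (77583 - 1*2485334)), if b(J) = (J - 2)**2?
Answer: -235423/909100 ≈ -0.25896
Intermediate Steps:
X = 72884 (X = 7 - 1*(-72877) = 7 + 72877 = 72884)
b(J) = (-2 + J)**2
(-147686 + b(1153))/((X - 1*2210633) + (77583 - 1*2485334)) = (-147686 + (-2 + 1153)**2)/((72884 - 1*2210633) + (77583 - 1*2485334)) = (-147686 + 1151**2)/((72884 - 2210633) + (77583 - 2485334)) = (-147686 + 1324801)/(-2137749 - 2407751) = 1177115/(-4545500) = 1177115*(-1/4545500) = -235423/909100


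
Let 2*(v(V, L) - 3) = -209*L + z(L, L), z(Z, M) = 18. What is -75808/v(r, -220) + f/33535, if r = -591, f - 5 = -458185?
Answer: -1308127764/77137207 ≈ -16.958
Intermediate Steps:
f = -458180 (f = 5 - 458185 = -458180)
v(V, L) = 12 - 209*L/2 (v(V, L) = 3 + (-209*L + 18)/2 = 3 + (18 - 209*L)/2 = 3 + (9 - 209*L/2) = 12 - 209*L/2)
-75808/v(r, -220) + f/33535 = -75808/(12 - 209/2*(-220)) - 458180/33535 = -75808/(12 + 22990) - 458180*1/33535 = -75808/23002 - 91636/6707 = -75808*1/23002 - 91636/6707 = -37904/11501 - 91636/6707 = -1308127764/77137207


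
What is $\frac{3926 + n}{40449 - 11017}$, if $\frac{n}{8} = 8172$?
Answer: $\frac{34651}{14716} \approx 2.3546$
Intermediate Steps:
$n = 65376$ ($n = 8 \cdot 8172 = 65376$)
$\frac{3926 + n}{40449 - 11017} = \frac{3926 + 65376}{40449 - 11017} = \frac{69302}{29432} = 69302 \cdot \frac{1}{29432} = \frac{34651}{14716}$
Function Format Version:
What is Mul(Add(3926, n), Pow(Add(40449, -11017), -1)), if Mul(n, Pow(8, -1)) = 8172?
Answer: Rational(34651, 14716) ≈ 2.3546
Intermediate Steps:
n = 65376 (n = Mul(8, 8172) = 65376)
Mul(Add(3926, n), Pow(Add(40449, -11017), -1)) = Mul(Add(3926, 65376), Pow(Add(40449, -11017), -1)) = Mul(69302, Pow(29432, -1)) = Mul(69302, Rational(1, 29432)) = Rational(34651, 14716)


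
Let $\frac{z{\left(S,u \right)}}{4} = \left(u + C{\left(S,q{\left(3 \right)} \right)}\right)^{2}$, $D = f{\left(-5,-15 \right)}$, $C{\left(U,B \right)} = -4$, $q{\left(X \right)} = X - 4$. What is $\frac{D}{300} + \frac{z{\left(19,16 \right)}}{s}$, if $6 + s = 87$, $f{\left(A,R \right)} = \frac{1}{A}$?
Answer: $\frac{31997}{4500} \approx 7.1104$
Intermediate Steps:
$q{\left(X \right)} = -4 + X$
$D = - \frac{1}{5}$ ($D = \frac{1}{-5} = - \frac{1}{5} \approx -0.2$)
$s = 81$ ($s = -6 + 87 = 81$)
$z{\left(S,u \right)} = 4 \left(-4 + u\right)^{2}$ ($z{\left(S,u \right)} = 4 \left(u - 4\right)^{2} = 4 \left(-4 + u\right)^{2}$)
$\frac{D}{300} + \frac{z{\left(19,16 \right)}}{s} = - \frac{1}{5 \cdot 300} + \frac{4 \left(-4 + 16\right)^{2}}{81} = \left(- \frac{1}{5}\right) \frac{1}{300} + 4 \cdot 12^{2} \cdot \frac{1}{81} = - \frac{1}{1500} + 4 \cdot 144 \cdot \frac{1}{81} = - \frac{1}{1500} + 576 \cdot \frac{1}{81} = - \frac{1}{1500} + \frac{64}{9} = \frac{31997}{4500}$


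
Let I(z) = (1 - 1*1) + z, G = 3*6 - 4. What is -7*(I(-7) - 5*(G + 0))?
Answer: 539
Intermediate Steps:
G = 14 (G = 18 - 4 = 14)
I(z) = z (I(z) = (1 - 1) + z = 0 + z = z)
-7*(I(-7) - 5*(G + 0)) = -7*(-7 - 5*(14 + 0)) = -7*(-7 - 5*14) = -7*(-7 - 70) = -7*(-77) = 539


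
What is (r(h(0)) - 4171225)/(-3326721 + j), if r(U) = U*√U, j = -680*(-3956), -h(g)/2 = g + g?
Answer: 4171225/636641 ≈ 6.5519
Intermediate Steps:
h(g) = -4*g (h(g) = -2*(g + g) = -4*g)
j = 2690080
r(U) = U^(3/2)
(r(h(0)) - 4171225)/(-3326721 + j) = ((-4*0)^(3/2) - 4171225)/(-3326721 + 2690080) = (0^(3/2) - 4171225)/(-636641) = (0 - 4171225)*(-1/636641) = -4171225*(-1/636641) = 4171225/636641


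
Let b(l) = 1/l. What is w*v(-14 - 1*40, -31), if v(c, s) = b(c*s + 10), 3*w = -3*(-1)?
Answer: 1/1684 ≈ 0.00059382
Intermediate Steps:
w = 1 (w = (-3*(-1))/3 = (1/3)*3 = 1)
v(c, s) = 1/(10 + c*s) (v(c, s) = 1/(c*s + 10) = 1/(10 + c*s))
w*v(-14 - 1*40, -31) = 1/(10 + (-14 - 1*40)*(-31)) = 1/(10 + (-14 - 40)*(-31)) = 1/(10 - 54*(-31)) = 1/(10 + 1674) = 1/1684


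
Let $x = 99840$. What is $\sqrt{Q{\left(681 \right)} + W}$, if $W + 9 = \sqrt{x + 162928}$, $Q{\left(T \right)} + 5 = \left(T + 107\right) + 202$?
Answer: $2 \sqrt{244 + \sqrt{16423}} \approx 38.583$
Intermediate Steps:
$Q{\left(T \right)} = 304 + T$ ($Q{\left(T \right)} = -5 + \left(\left(T + 107\right) + 202\right) = -5 + \left(\left(107 + T\right) + 202\right) = -5 + \left(309 + T\right) = 304 + T$)
$W = -9 + 4 \sqrt{16423}$ ($W = -9 + \sqrt{99840 + 162928} = -9 + \sqrt{262768} = -9 + 4 \sqrt{16423} \approx 503.61$)
$\sqrt{Q{\left(681 \right)} + W} = \sqrt{\left(304 + 681\right) - \left(9 - 4 \sqrt{16423}\right)} = \sqrt{985 - \left(9 - 4 \sqrt{16423}\right)} = \sqrt{976 + 4 \sqrt{16423}}$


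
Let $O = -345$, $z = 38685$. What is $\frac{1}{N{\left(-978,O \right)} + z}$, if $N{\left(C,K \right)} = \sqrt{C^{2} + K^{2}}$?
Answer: $\frac{12895}{498484572} - \frac{\sqrt{119501}}{498484572} \approx 2.5175 \cdot 10^{-5}$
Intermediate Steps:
$\frac{1}{N{\left(-978,O \right)} + z} = \frac{1}{\sqrt{\left(-978\right)^{2} + \left(-345\right)^{2}} + 38685} = \frac{1}{\sqrt{956484 + 119025} + 38685} = \frac{1}{\sqrt{1075509} + 38685} = \frac{1}{3 \sqrt{119501} + 38685} = \frac{1}{38685 + 3 \sqrt{119501}}$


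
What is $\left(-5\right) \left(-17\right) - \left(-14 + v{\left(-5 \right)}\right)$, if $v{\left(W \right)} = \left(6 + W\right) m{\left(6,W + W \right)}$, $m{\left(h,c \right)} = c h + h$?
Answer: $153$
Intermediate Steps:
$m{\left(h,c \right)} = h + c h$
$v{\left(W \right)} = \left(6 + W\right) \left(6 + 12 W\right)$ ($v{\left(W \right)} = \left(6 + W\right) 6 \left(1 + \left(W + W\right)\right) = \left(6 + W\right) 6 \left(1 + 2 W\right) = \left(6 + W\right) \left(6 + 12 W\right)$)
$\left(-5\right) \left(-17\right) - \left(-14 + v{\left(-5 \right)}\right) = \left(-5\right) \left(-17\right) - \left(-14 + 6 \left(1 + 2 \left(-5\right)\right) \left(6 - 5\right)\right) = 85 - \left(-14 + 6 \left(1 - 10\right) 1\right) = 85 - \left(-14 + 6 \left(-9\right) 1\right) = 85 + \left(14 - -54\right) = 85 + \left(14 + 54\right) = 85 + 68 = 153$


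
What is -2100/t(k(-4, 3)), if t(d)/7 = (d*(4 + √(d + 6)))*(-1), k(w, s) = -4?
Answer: -150/7 + 75*√2/14 ≈ -13.852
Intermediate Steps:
t(d) = -7*d*(4 + √(6 + d)) (t(d) = 7*((d*(4 + √(d + 6)))*(-1)) = 7*((d*(4 + √(6 + d)))*(-1)) = 7*(-d*(4 + √(6 + d))) = -7*d*(4 + √(6 + d)))
-2100/t(k(-4, 3)) = -2100*1/(28*(4 + √(6 - 4))) = -2100*1/(28*(4 + √2)) = -2100/(112 + 28*√2)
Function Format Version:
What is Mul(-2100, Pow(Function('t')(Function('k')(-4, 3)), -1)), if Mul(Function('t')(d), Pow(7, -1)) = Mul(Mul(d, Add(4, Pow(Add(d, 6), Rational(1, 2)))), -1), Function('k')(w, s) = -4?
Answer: Add(Rational(-150, 7), Mul(Rational(75, 14), Pow(2, Rational(1, 2)))) ≈ -13.852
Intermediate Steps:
Function('t')(d) = Mul(-7, d, Add(4, Pow(Add(6, d), Rational(1, 2)))) (Function('t')(d) = Mul(7, Mul(Mul(d, Add(4, Pow(Add(d, 6), Rational(1, 2)))), -1)) = Mul(7, Mul(Mul(d, Add(4, Pow(Add(6, d), Rational(1, 2)))), -1)) = Mul(7, Mul(-1, d, Add(4, Pow(Add(6, d), Rational(1, 2))))) = Mul(-7, d, Add(4, Pow(Add(6, d), Rational(1, 2)))))
Mul(-2100, Pow(Function('t')(Function('k')(-4, 3)), -1)) = Mul(-2100, Pow(Mul(-7, -4, Add(4, Pow(Add(6, -4), Rational(1, 2)))), -1)) = Mul(-2100, Pow(Mul(-7, -4, Add(4, Pow(2, Rational(1, 2)))), -1)) = Mul(-2100, Pow(Add(112, Mul(28, Pow(2, Rational(1, 2)))), -1))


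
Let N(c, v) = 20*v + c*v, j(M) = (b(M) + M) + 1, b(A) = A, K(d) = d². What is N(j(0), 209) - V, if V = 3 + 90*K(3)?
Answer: 3576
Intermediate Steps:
j(M) = 1 + 2*M (j(M) = (M + M) + 1 = 2*M + 1 = 1 + 2*M)
V = 813 (V = 3 + 90*3² = 3 + 90*9 = 3 + 810 = 813)
N(j(0), 209) - V = 209*(20 + (1 + 2*0)) - 1*813 = 209*(20 + (1 + 0)) - 813 = 209*(20 + 1) - 813 = 209*21 - 813 = 4389 - 813 = 3576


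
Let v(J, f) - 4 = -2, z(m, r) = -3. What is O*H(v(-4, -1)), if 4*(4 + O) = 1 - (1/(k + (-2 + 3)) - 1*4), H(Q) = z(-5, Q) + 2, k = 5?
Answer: 67/24 ≈ 2.7917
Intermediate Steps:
v(J, f) = 2 (v(J, f) = 4 - 2 = 2)
H(Q) = -1 (H(Q) = -3 + 2 = -1)
O = -67/24 (O = -4 + (1 - (1/(5 + (-2 + 3)) - 1*4))/4 = -4 + (1 - (1/(5 + 1) - 4))/4 = -4 + (1 - (1/6 - 4))/4 = -4 + (1 - (⅙ - 4))/4 = -4 + (1 - 1*(-23/6))/4 = -4 + (1 + 23/6)/4 = -4 + (¼)*(29/6) = -4 + 29/24 = -67/24 ≈ -2.7917)
O*H(v(-4, -1)) = -67/24*(-1) = 67/24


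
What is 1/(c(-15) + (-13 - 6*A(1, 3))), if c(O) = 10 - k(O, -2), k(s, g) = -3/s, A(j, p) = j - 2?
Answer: 5/14 ≈ 0.35714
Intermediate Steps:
A(j, p) = -2 + j
c(O) = 10 + 3/O (c(O) = 10 - (-3)/O = 10 + 3/O)
1/(c(-15) + (-13 - 6*A(1, 3))) = 1/((10 + 3/(-15)) + (-13 - 6*(-2 + 1))) = 1/((10 + 3*(-1/15)) + (-13 - 6*(-1))) = 1/((10 - ⅕) + (-13 + 6)) = 1/(49/5 - 7) = 1/(14/5) = 5/14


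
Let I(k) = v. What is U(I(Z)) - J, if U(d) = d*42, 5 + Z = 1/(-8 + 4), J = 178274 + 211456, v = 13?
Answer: -389184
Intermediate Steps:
J = 389730
Z = -21/4 (Z = -5 + 1/(-8 + 4) = -5 + 1/(-4) = -5 - 1/4 = -21/4 ≈ -5.2500)
I(k) = 13
U(d) = 42*d
U(I(Z)) - J = 42*13 - 1*389730 = 546 - 389730 = -389184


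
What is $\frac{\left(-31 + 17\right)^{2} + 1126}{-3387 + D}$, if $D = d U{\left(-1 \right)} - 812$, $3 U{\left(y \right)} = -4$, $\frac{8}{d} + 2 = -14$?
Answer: $- \frac{3966}{12595} \approx -0.31489$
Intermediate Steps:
$d = - \frac{1}{2}$ ($d = \frac{8}{-2 - 14} = \frac{8}{-16} = 8 \left(- \frac{1}{16}\right) = - \frac{1}{2} \approx -0.5$)
$U{\left(y \right)} = - \frac{4}{3}$ ($U{\left(y \right)} = \frac{1}{3} \left(-4\right) = - \frac{4}{3}$)
$D = - \frac{2434}{3}$ ($D = \left(- \frac{1}{2}\right) \left(- \frac{4}{3}\right) - 812 = \frac{2}{3} - 812 = - \frac{2434}{3} \approx -811.33$)
$\frac{\left(-31 + 17\right)^{2} + 1126}{-3387 + D} = \frac{\left(-31 + 17\right)^{2} + 1126}{-3387 - \frac{2434}{3}} = \frac{\left(-14\right)^{2} + 1126}{- \frac{12595}{3}} = \left(196 + 1126\right) \left(- \frac{3}{12595}\right) = 1322 \left(- \frac{3}{12595}\right) = - \frac{3966}{12595}$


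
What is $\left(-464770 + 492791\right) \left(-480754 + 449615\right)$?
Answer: $-872545919$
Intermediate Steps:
$\left(-464770 + 492791\right) \left(-480754 + 449615\right) = 28021 \left(-31139\right) = -872545919$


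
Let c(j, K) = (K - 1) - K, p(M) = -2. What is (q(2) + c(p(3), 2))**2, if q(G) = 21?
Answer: 400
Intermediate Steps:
c(j, K) = -1 (c(j, K) = (-1 + K) - K = -1)
(q(2) + c(p(3), 2))**2 = (21 - 1)**2 = 20**2 = 400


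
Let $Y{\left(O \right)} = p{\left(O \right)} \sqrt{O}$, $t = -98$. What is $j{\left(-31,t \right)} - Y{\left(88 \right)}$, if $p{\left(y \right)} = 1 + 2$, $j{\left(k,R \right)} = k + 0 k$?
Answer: $-31 - 6 \sqrt{22} \approx -59.143$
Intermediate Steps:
$j{\left(k,R \right)} = k$ ($j{\left(k,R \right)} = k + 0 = k$)
$p{\left(y \right)} = 3$
$Y{\left(O \right)} = 3 \sqrt{O}$
$j{\left(-31,t \right)} - Y{\left(88 \right)} = -31 - 3 \sqrt{88} = -31 - 3 \cdot 2 \sqrt{22} = -31 - 6 \sqrt{22}$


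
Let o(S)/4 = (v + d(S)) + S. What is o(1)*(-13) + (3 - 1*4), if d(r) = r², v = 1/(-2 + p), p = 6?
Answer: -118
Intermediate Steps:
v = ¼ (v = 1/(-2 + 6) = 1/4 = ¼ ≈ 0.25000)
o(S) = 1 + 4*S + 4*S² (o(S) = 4*((¼ + S²) + S) = 4*(¼ + S + S²) = 1 + 4*S + 4*S²)
o(1)*(-13) + (3 - 1*4) = (1 + 4*1 + 4*1²)*(-13) + (3 - 1*4) = (1 + 4 + 4*1)*(-13) + (3 - 4) = (1 + 4 + 4)*(-13) - 1 = 9*(-13) - 1 = -117 - 1 = -118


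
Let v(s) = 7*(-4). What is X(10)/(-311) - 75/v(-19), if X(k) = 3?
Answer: 23241/8708 ≈ 2.6689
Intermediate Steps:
v(s) = -28
X(10)/(-311) - 75/v(-19) = 3/(-311) - 75/(-28) = 3*(-1/311) - 75*(-1/28) = -3/311 + 75/28 = 23241/8708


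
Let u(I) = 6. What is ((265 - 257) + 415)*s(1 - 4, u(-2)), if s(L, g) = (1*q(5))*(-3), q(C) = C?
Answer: -6345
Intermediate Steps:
s(L, g) = -15 (s(L, g) = (1*5)*(-3) = 5*(-3) = -15)
((265 - 257) + 415)*s(1 - 4, u(-2)) = ((265 - 257) + 415)*(-15) = (8 + 415)*(-15) = 423*(-15) = -6345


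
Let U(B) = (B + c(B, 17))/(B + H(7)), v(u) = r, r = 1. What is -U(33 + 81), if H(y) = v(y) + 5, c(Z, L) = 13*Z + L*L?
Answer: -377/24 ≈ -15.708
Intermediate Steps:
v(u) = 1
c(Z, L) = L**2 + 13*Z (c(Z, L) = 13*Z + L**2 = L**2 + 13*Z)
H(y) = 6 (H(y) = 1 + 5 = 6)
U(B) = (289 + 14*B)/(6 + B) (U(B) = (B + (17**2 + 13*B))/(B + 6) = (B + (289 + 13*B))/(6 + B) = (289 + 14*B)/(6 + B))
-U(33 + 81) = -(289 + 14*(33 + 81))/(6 + (33 + 81)) = -(289 + 14*114)/(6 + 114) = -(289 + 1596)/120 = -1885/120 = -1*377/24 = -377/24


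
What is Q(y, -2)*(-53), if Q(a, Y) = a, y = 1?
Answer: -53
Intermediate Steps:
Q(y, -2)*(-53) = 1*(-53) = -53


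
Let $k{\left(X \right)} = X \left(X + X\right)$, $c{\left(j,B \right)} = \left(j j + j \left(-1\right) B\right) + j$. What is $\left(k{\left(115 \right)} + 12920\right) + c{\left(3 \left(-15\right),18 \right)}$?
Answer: $42160$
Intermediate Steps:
$c{\left(j,B \right)} = j + j^{2} - B j$ ($c{\left(j,B \right)} = \left(j^{2} + - j B\right) + j = \left(j^{2} - B j\right) + j = j + j^{2} - B j$)
$k{\left(X \right)} = 2 X^{2}$ ($k{\left(X \right)} = X 2 X = 2 X^{2}$)
$\left(k{\left(115 \right)} + 12920\right) + c{\left(3 \left(-15\right),18 \right)} = \left(2 \cdot 115^{2} + 12920\right) + 3 \left(-15\right) \left(1 + 3 \left(-15\right) - 18\right) = \left(2 \cdot 13225 + 12920\right) - 45 \left(1 - 45 - 18\right) = \left(26450 + 12920\right) - -2790 = 39370 + 2790 = 42160$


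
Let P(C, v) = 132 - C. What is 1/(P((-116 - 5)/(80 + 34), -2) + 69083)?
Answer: 114/7890631 ≈ 1.4448e-5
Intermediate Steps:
1/(P((-116 - 5)/(80 + 34), -2) + 69083) = 1/((132 - (-116 - 5)/(80 + 34)) + 69083) = 1/((132 - (-121)/114) + 69083) = 1/((132 - 1*(-121/114)) + 69083) = 1/((132 + 121/114) + 69083) = 1/(15169/114 + 69083) = 1/(7890631/114) = 114/7890631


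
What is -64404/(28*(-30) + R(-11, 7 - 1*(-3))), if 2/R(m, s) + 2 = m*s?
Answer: 3606624/47041 ≈ 76.670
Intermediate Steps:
R(m, s) = 2/(-2 + m*s)
-64404/(28*(-30) + R(-11, 7 - 1*(-3))) = -64404/(28*(-30) + 2/(-2 - 11*(7 - 1*(-3)))) = -64404/(-840 + 2/(-2 - 11*(7 + 3))) = -64404/(-840 + 2/(-2 - 11*10)) = -64404/(-840 + 2/(-2 - 110)) = -64404/(-840 + 2/(-112)) = -64404/(-840 + 2*(-1/112)) = -64404/(-840 - 1/56) = -64404/(-47041/56) = -64404*(-56/47041) = 3606624/47041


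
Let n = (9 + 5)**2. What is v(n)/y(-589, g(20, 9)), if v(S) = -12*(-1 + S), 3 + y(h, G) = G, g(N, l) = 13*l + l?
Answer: -780/41 ≈ -19.024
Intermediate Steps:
g(N, l) = 14*l
y(h, G) = -3 + G
n = 196 (n = 14**2 = 196)
v(S) = 12 - 12*S
v(n)/y(-589, g(20, 9)) = (12 - 12*196)/(-3 + 14*9) = (12 - 2352)/(-3 + 126) = -2340/123 = -2340*1/123 = -780/41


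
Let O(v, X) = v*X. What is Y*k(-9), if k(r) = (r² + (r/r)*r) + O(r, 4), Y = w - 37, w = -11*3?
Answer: -2520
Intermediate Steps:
w = -33
Y = -70 (Y = -33 - 37 = -70)
O(v, X) = X*v
k(r) = r² + 5*r (k(r) = (r² + (r/r)*r) + 4*r = (r² + 1*r) + 4*r = (r² + r) + 4*r = (r + r²) + 4*r = r² + 5*r)
Y*k(-9) = -(-630)*(5 - 9) = -(-630)*(-4) = -70*36 = -2520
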